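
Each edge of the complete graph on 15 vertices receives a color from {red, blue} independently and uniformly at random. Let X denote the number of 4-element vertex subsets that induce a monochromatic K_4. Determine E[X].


Let X = Σ_S X_S over the C(15, 4) = 1365 subsets S of size 4, where X_S = 1 if the K_4 on S is monochromatic.
For a fixed S, the K_4 on S has C(4, 2) = 6 edges. P[all 6 edges red] = (1/2)^6, and likewise for blue, so P[monochromatic] = 2·(1/2)^6 = 2^{1 − 6} = 1/32.
Summing: E[X] = C(15, 4) · 2^{1 − 6} = 1365 · 1/32 = 1365/32.
Numerically: E[X] ≈ 42.656.

E[X] = C(15,4)·2^(1−C(4,2)) = 1365/32 ≈ 42.656.


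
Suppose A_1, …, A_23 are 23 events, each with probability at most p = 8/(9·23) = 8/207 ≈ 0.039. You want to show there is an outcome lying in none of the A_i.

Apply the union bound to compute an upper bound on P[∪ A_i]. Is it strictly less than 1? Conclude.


Union bound: P[∪_{i=1}^{23} A_i] ≤ Σ_i P[A_i] ≤ 23·p = 23·(8/207) = 8/9.
Numerically: 8/9 ≈ 0.889.
Is 8/9 < 1? YES.
Since P[∪ A_i] ≤ 8/9 < 1, the complement has P[∩ A_i^c] ≥ 1 − 8/9 = 1/9 > 0, so some outcome avoids every A_i.

23·p = 8/9 ≈ 0.889; existence CERTIFIED by the union bound.


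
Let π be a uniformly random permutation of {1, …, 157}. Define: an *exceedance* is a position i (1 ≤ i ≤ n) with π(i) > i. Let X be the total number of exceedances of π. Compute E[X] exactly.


Write X = Σ_{i=1}^{157} X_i, where X_i = 1_{π(i) > i}.
For each fixed i, π(i) is uniform over {1, …, 157} (marginal of a uniform permutation), so P[π(i) > i] = (n − i)/n. Summing: Σ_{i=1}^{157} (n − i)/n = (0 + 1 + … + 156)/157 = 157(157 − 1)/(2·157) = (157 − 1)/2.
Hence E[X] = Σ_{i=1}^{157} (157 − i)/157 = 78 ≈ 78.000.

E[X] = 78 = 78.000.


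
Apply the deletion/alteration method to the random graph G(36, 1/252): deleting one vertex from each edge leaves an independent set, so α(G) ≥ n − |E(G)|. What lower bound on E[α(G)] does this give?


E[|E(G)|] = C(36, 2)·p = 630 · (1/252) = 5/2.
E[α(G)] ≥ n − E[|E(G)|] = 36 − 5/2 = 67/2.
Numerically: ≈ 33.5000.
(This is only a lower bound; the true E[α(G)] may be larger.)

E[α(G)] ≥ 67/2 ≈ 33.5000.


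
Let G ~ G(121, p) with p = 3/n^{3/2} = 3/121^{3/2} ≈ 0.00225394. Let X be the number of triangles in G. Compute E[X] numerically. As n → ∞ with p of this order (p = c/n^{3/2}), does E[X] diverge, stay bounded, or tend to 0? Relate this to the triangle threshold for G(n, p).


Number of potential triangles: C(121, 3) = 287980.
Each occurs with probability p³ ≈ (0.00225394)³ ≈ 1.14506357e-08.
By linearity: E[X] = C(121, 3)·p³ ≈ 287980 · 1.14506357e-08 ≈ 0.003298.
Since α = 3/2 > 1, p = c/n^{3/2} = o(1/n) is below the triangle threshold p ~ 1/n. Asymptotically E[X] ~ (c³/6)·n^{3(1−α)} = (3³/6)·n^{-1.5} → 0, so by Markov's inequality G has no triangles w.h.p.

E[X] ≈ 0.003298; in regime p = Θ(1/n^{3/2}) E[X] tends to 0 (below the triangle threshold p ~ 1/n).


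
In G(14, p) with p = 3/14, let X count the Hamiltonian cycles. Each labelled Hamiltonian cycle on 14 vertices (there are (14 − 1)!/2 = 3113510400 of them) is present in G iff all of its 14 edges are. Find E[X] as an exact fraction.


K_14 has (14 − 1)!/2 = 3113510400 labelled Hamiltonian cycles.
For each such Hamiltonian cycle H, let X_H = 1 if all 14 edges of H are present in G. Then P[X_H = 1] = p^{14} = (3/14)^{14} = 4782969/11112006825558016.
By linearity of expectation: E[X] = Σ_H E[X_H] = 3113510400 · p^{14} = 3113510400 · 4782969/11112006825558016 = 4155084744525/3100448333024.
Numerically: E[X] ≈ 1.34016.

E[X] = 3113510400 · (3/14)^{14} = 4155084744525/3100448333024 ≈ 1.34016.


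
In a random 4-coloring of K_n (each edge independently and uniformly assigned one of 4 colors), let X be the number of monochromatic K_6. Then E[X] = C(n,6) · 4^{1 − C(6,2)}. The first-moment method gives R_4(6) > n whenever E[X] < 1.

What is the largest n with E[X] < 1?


We need C(n, 6) · 4^{1 − 15} < 1, i.e. C(n, 6) < 4^{15 − 1} = 268435456.
Check values of n near the boundary:
  n = 77: C(77, 6) = 237093780; 237093780 < 268435456? YES
  n = 78: C(78, 6) = 256851595; 256851595 < 268435456? YES
  n = 79: C(79, 6) = 277962685; 277962685 < 268435456? NO
  n = 80: C(80, 6) = 300500200; 300500200 < 268435456? NO
  n = 81: C(81, 6) = 324540216; 324540216 < 268435456? NO
The largest n with C(n, 6) < 268435456 is n = 78 (where E[X] = 256851595/268435456 ≈ 0.956847). Hence R_4(6) > 78, i.e. R_4(6) ≥ 79.

Largest n = 78; hence R_4(6) > 78.


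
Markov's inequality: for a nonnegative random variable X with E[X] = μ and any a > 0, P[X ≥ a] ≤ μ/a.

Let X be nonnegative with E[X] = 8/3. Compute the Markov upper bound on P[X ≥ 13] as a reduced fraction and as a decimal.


μ = E[X] = 8/3, a = 13.
Markov: P[X ≥ 13] ≤ μ/a = (8/3)/13 = 8/39.
Numerically: ≈ 0.2051.
(Since a = 13 > μ = 2.6667, the bound 8/39 is < 1 and informative.)

P[X ≥ 13] ≤ 8/39 ≈ 0.2051.


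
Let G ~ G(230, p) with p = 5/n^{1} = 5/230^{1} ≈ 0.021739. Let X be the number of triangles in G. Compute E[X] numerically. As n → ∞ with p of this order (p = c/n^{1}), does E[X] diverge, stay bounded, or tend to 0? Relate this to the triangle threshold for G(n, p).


Number of potential triangles: C(230, 3) = 2001460.
Each occurs with probability p³ ≈ (0.021739)³ ≈ 1.0273691e-05.
By linearity: E[X] = C(230, 3)·p³ ≈ 2001460 · 1.0273691e-05 ≈ 20.56238.
Here α = 1, so p = 5/n is exactly at the triangle threshold p ~ 1/n. Asymptotically E[X] → c³/6 = 5³/6 = 125/6 ≈ 20.83333, a bounded constant. In this regime the triangle count is asymptotically Poisson(c³/6).

E[X] ≈ 20.56238; in regime p = Θ(1/n^{1}) E[X] stays bounded (at the triangle threshold p ~ 1/n).


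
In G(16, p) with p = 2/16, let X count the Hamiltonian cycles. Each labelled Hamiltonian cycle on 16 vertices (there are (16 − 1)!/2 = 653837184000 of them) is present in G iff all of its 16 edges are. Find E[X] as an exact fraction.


K_16 has (16 − 1)!/2 = 653837184000 labelled Hamiltonian cycles.
For each such Hamiltonian cycle H, let X_H = 1 if all 16 edges of H are present in G. Then P[X_H = 1] = p^{16} = (1/8)^{16} = 1/281474976710656.
Summing the indicators: E[X] = Σ_H E[X_H] = 653837184000 · p^{16} = 653837184000 · 1/281474976710656 = 638512875/274877906944.
Numerically: E[X] ≈ 0.00232.

E[X] = 653837184000 · (1/8)^{16} = 638512875/274877906944 ≈ 0.00232.


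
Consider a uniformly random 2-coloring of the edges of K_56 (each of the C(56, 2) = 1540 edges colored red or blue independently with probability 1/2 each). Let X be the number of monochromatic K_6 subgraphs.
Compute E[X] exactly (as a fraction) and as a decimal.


Let X = Σ_S X_S over the C(56, 6) = 32468436 subsets S of size 6, where X_S = 1 if the K_6 on S is monochromatic.
For a fixed S, the K_6 on S has C(6, 2) = 15 edges. P[all 15 edges red] = (1/2)^15, and likewise for blue, so P[monochromatic] = 2·(1/2)^15 = 2^{1 − 15} = 1/16384.
By linearity of expectation: E[X] = C(56, 6) · 2^{1 − 15} = 32468436 · 1/16384 = 8117109/4096.
Numerically: E[X] ≈ 1981.7161.

E[X] = C(56,6)·2^(1−C(6,2)) = 8117109/4096 ≈ 1981.7161.


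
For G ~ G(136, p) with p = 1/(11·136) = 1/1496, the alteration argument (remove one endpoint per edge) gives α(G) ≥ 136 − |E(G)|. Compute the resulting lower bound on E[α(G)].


E[|E(G)|] = C(136, 2)·p = 9180 · (1/1496) = 135/22.
E[α(G)] ≥ n − E[|E(G)|] = 136 − 135/22 = 2857/22.
Numerically: ≈ 129.863636.
(This is only a lower bound; the true E[α(G)] may be larger.)

E[α(G)] ≥ 2857/22 ≈ 129.863636.


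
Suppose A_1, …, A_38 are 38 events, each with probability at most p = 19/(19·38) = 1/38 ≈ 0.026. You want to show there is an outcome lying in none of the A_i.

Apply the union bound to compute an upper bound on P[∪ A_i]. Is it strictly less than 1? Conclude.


Union bound: P[∪_{i=1}^{38} A_i] ≤ Σ_i P[A_i] ≤ 38·p = 38·(1/38) = 1.
Numerically: 1 ≈ 1.000.
Is 1 < 1? NO.
Since the bound 1 is ≥ 1, the union bound is uninformative here; it does NOT by itself certify existence.

38·p = 1 ≈ 1.000; existence NOT certified by the union bound.


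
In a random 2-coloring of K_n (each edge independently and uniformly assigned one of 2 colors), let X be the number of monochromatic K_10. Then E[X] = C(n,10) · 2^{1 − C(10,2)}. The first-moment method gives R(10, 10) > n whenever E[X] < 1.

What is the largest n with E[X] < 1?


We need C(n, 10) · 2^{1 − 45} < 1, i.e. C(n, 10) < 2^{45 − 1} = 17592186044416.
Check values of n near the boundary:
  n = 99: C(99, 10) = 15579278510796; 15579278510796 < 17592186044416? YES
  n = 100: C(100, 10) = 17310309456440; 17310309456440 < 17592186044416? YES
  n = 101: C(101, 10) = 19212541264840; 19212541264840 < 17592186044416? NO
The largest n with C(n, 10) < 17592186044416 is n = 100 (where E[X] = 2163788682055/2199023255552 ≈ 0.9840). Hence R(10, 10) > 100, i.e. R(10, 10) ≥ 101.

Largest n = 100; hence R(10, 10) > 100.


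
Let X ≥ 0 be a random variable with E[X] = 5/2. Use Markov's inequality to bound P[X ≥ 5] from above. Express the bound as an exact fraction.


μ = E[X] = 5/2, a = 5.
Markov: P[X ≥ 5] ≤ μ/a = (5/2)/5 = 1/2.
Numerically: ≈ 0.500.
(Since a = 5 > μ = 2.500, the bound 1/2 is < 1 and informative.)

P[X ≥ 5] ≤ 1/2 ≈ 0.500.


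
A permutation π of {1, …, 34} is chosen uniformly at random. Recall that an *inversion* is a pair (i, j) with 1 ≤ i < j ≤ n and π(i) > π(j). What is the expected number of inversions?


Write X = Σ X_I over the C(34, 2) = 561 pairs i < j, with X_I the indicator of one inversion.
There are 561 indicators.
For each fixed pair i < j, the values π(i) and π(j) are two distinct elements of {1, …, 34} in uniformly random order; by symmetry P[π(i) > π(j)] = 1/2.
By linearity: E[X] = 561 · (1/2) = C(34, 2) · (1/2) = 561/2 = 561/2 ≈ 280.5000.

E[X] = 561/2 = 280.5000.


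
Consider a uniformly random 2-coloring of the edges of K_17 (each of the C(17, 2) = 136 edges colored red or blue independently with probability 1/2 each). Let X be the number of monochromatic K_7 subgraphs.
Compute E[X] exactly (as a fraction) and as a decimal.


Let X = Σ_S X_S over the C(17, 7) = 19448 subsets S of size 7, where X_S = 1 if the K_7 on S is monochromatic.
For a fixed S, the K_7 on S has C(7, 2) = 21 edges. P[all 21 edges red] = (1/2)^21, and likewise for blue, so P[monochromatic] = 2·(1/2)^21 = 2^{1 − 21} = 1/1048576.
By linearity: E[X] = C(17, 7) · 2^{1 − 21} = 19448 · 1/1048576 = 2431/131072.
Numerically: E[X] ≈ 0.0185.

E[X] = C(17,7)·2^(1−C(7,2)) = 2431/131072 ≈ 0.0185.


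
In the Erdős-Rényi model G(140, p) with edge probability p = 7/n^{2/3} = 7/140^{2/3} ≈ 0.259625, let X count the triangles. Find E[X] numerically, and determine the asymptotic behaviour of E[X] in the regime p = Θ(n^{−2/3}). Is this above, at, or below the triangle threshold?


Number of potential triangles: C(140, 3) = 447580.
Each occurs with probability p³ ≈ (0.259625)³ ≈ 1.75000000e-02.
By linearity: E[X] = C(140, 3)·p³ ≈ 447580 · 1.75000000e-02 ≈ 7832.650000.
Since α = 2/3 < 1, p = c/n^{2/3} ≫ 1/n is above the triangle threshold p ~ 1/n. Asymptotically E[X] ~ (c³/6)·n^{3(1−α)} = (7³/6)·n^{1} → ∞; triangles are abundant w.h.p.

E[X] ≈ 7832.650000; in regime p = Θ(1/n^{2/3}) E[X] diverges (above the triangle threshold p ~ 1/n).


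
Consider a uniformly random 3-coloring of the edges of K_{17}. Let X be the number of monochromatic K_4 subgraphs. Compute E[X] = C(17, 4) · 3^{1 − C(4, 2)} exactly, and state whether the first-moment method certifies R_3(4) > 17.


E[X] = C(17, 4) · 3^{1 − 6} = 2380 · 3^{−5} = 2380/243.
As a reduced fraction: E[X] = 2380/243 ≈ 9.794239.
Is E[X] < 1? NO.
Since E[X] ≥ 1, the first-moment bound is inconclusive at n = 17; it does NOT by itself certify R_3(4) > 17.

E[X] = 2380/243 ≈ 9.794239; E[X] ≥ 1; first-moment method inconclusive here.


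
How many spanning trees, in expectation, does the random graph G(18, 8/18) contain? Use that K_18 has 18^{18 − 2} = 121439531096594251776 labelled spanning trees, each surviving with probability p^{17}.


K_18 has 18^{18 − 2} = 121439531096594251776 labelled spanning trees.
For each such spanning tree H, let X_H = 1 if all 17 edges of H are present in G. Then P[X_H = 1] = p^{17} = (4/9)^{17} = 17179869184/16677181699666569.
By linearity: E[X] = Σ_H E[X_H] = 121439531096594251776 · p^{17} = 121439531096594251776 · 17179869184/16677181699666569 = 1125899906842624/9.
Numerically: E[X] ≈ 1.251e+14.

E[X] = 121439531096594251776 · (4/9)^{17} = 1125899906842624/9 ≈ 1.251e+14.


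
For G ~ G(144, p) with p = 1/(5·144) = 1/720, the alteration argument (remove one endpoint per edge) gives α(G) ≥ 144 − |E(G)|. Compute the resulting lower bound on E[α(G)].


E[|E(G)|] = C(144, 2)·p = 10296 · (1/720) = 143/10.
E[α(G)] ≥ n − E[|E(G)|] = 144 − 143/10 = 1297/10.
Numerically: ≈ 129.700.
(This is only a lower bound; the true E[α(G)] may be larger.)

E[α(G)] ≥ 1297/10 ≈ 129.700.


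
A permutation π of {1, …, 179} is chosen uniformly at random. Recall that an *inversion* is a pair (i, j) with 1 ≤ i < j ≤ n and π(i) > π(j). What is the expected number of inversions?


Write X = Σ X_I over the C(179, 2) = 15931 pairs i < j, with X_I the indicator of one inversion.
There are 15931 indicators.
For each fixed pair i < j, the values π(i) and π(j) are two distinct elements of {1, …, 179} in uniformly random order; by symmetry P[π(i) > π(j)] = 1/2.
By linearity: E[X] = 15931 · (1/2) = C(179, 2) · (1/2) = 15931/2 = 15931/2 ≈ 7965.5000.

E[X] = 15931/2 = 7965.5000.


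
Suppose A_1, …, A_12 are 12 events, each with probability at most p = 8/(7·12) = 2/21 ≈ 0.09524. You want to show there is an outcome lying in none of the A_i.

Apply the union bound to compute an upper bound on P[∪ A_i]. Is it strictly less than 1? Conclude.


Union bound: P[∪_{i=1}^{12} A_i] ≤ Σ_i P[A_i] ≤ 12·p = 12·(2/21) = 8/7.
Numerically: 8/7 ≈ 1.14286.
Is 8/7 < 1? NO.
Since the bound 8/7 is ≥ 1, the union bound is uninformative here; it does NOT by itself certify existence.

12·p = 8/7 ≈ 1.14286; existence NOT certified by the union bound.


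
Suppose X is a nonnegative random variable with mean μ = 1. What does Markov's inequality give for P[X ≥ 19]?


μ = E[X] = 1, a = 19.
Markov: P[X ≥ 19] ≤ μ/a = (1)/19 = 1/19.
Numerically: ≈ 0.053.
(Since a = 19 > μ = 1.000, the bound 1/19 is < 1 and informative.)

P[X ≥ 19] ≤ 1/19 ≈ 0.053.


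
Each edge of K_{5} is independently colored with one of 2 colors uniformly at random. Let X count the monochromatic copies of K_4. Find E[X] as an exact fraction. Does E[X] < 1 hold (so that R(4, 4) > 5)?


E[X] = C(5, 4) · 2^{1 − 6} = 5 · 2^{−5} = 5/32.
As a reduced fraction: E[X] = 5/32 ≈ 0.156250.
Is E[X] < 1? YES.
Since E[X] < 1, there exists a 2-coloring of K_{5} with no monochromatic K_4; hence R(4, 4) > 5.

E[X] = 5/32 ≈ 0.156250; E[X] < 1, so R(4, 4) > 5.


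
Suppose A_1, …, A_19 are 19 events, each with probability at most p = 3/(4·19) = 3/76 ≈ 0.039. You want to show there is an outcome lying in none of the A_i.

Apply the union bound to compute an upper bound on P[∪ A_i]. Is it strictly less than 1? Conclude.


Union bound: P[∪_{i=1}^{19} A_i] ≤ Σ_i P[A_i] ≤ 19·p = 19·(3/76) = 3/4.
Numerically: 3/4 ≈ 0.750.
Is 3/4 < 1? YES.
Since P[∪ A_i] ≤ 3/4 < 1, the complement has P[∩ A_i^c] ≥ 1 − 3/4 = 1/4 > 0, so some outcome avoids every A_i.

19·p = 3/4 ≈ 0.750; existence CERTIFIED by the union bound.


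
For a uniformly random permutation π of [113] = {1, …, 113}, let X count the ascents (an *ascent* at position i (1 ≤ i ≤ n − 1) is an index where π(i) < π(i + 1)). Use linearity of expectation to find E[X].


Write X = Σ X_I over i = 1, …, 112, with X_I the indicator of one ascent.
There are 112 indicators.
For each fixed i, the pair (π(i), π(i+1)) is a uniformly random ordered pair of distinct values from {1, …, 113}; by symmetry P[π(i) < π(i+1)] = 1/2.
By linearity: E[X] = 112 · (1/2) = (113 − 1) · (1/2) = 56 ≈ 56.0000.

E[X] = 56 = 56.0000.


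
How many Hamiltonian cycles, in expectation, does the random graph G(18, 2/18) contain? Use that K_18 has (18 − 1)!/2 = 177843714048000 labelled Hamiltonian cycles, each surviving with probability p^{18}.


K_18 has (18 − 1)!/2 = 177843714048000 labelled Hamiltonian cycles.
For each such Hamiltonian cycle H, let X_H = 1 if all 18 edges of H are present in G. Then P[X_H = 1] = p^{18} = (1/9)^{18} = 1/150094635296999121.
By linearity of expectation: E[X] = Σ_H E[X_H] = 177843714048000 · p^{18} = 177843714048000 · 1/150094635296999121 = 243955712000/205891132094649.
Numerically: E[X] ≈ 0.00118.

E[X] = 177843714048000 · (1/9)^{18} = 243955712000/205891132094649 ≈ 0.00118.


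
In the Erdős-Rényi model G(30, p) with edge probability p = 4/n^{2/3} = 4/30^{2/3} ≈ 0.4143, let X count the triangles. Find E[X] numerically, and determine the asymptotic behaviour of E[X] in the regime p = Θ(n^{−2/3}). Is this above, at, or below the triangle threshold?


Number of potential triangles: C(30, 3) = 4060.
Each occurs with probability p³ ≈ (0.4143)³ ≈ 7.1111111e-02.
By linearity: E[X] = C(30, 3)·p³ ≈ 4060 · 7.1111111e-02 ≈ 288.71111.
Since α = 2/3 < 1, p = c/n^{2/3} ≫ 1/n is above the triangle threshold p ~ 1/n. Asymptotically E[X] ~ (c³/6)·n^{3(1−α)} = (4³/6)·n^{1} → ∞; triangles are abundant w.h.p.

E[X] ≈ 288.71111; in regime p = Θ(1/n^{2/3}) E[X] diverges (above the triangle threshold p ~ 1/n).


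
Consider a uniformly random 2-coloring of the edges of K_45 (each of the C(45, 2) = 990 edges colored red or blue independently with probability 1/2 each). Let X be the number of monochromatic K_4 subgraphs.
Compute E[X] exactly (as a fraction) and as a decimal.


Let X = Σ_S X_S over the C(45, 4) = 148995 subsets S of size 4, where X_S = 1 if the K_4 on S is monochromatic.
For a fixed S, the K_4 on S has C(4, 2) = 6 edges. P[all 6 edges red] = (1/2)^6, and likewise for blue, so P[monochromatic] = 2·(1/2)^6 = 2^{1 − 6} = 1/32.
By linearity of expectation: E[X] = C(45, 4) · 2^{1 − 6} = 148995 · 1/32 = 148995/32.
Numerically: E[X] ≈ 4656.093750.

E[X] = C(45,4)·2^(1−C(4,2)) = 148995/32 ≈ 4656.093750.


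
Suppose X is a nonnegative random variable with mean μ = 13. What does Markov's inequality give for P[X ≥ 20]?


μ = E[X] = 13, a = 20.
Markov: P[X ≥ 20] ≤ μ/a = (13)/20 = 13/20.
Numerically: ≈ 0.6500.
(Since a = 20 > μ = 13.0000, the bound 13/20 is < 1 and informative.)

P[X ≥ 20] ≤ 13/20 ≈ 0.6500.


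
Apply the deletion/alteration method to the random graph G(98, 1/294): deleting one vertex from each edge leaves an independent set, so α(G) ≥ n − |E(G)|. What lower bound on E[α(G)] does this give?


E[|E(G)|] = C(98, 2)·p = 4753 · (1/294) = 97/6.
E[α(G)] ≥ n − E[|E(G)|] = 98 − 97/6 = 491/6.
Numerically: ≈ 81.83333.
(This is only a lower bound; the true E[α(G)] may be larger.)

E[α(G)] ≥ 491/6 ≈ 81.83333.


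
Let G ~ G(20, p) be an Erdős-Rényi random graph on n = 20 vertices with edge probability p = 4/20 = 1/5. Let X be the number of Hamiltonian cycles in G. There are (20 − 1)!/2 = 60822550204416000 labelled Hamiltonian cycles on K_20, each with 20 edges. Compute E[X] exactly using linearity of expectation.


K_20 has (20 − 1)!/2 = 60822550204416000 labelled Hamiltonian cycles.
For each such Hamiltonian cycle H, let X_H = 1 if all 20 edges of H are present in G. Then P[X_H = 1] = p^{20} = (1/5)^{20} = 1/95367431640625.
By linearity of expectation: E[X] = Σ_H E[X_H] = 60822550204416000 · p^{20} = 60822550204416000 · 1/95367431640625 = 486580401635328/762939453125.
Numerically: E[X] ≈ 638.

E[X] = 60822550204416000 · (1/5)^{20} = 486580401635328/762939453125 ≈ 638.


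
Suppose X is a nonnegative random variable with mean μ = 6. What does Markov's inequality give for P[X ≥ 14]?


μ = E[X] = 6, a = 14.
Markov: P[X ≥ 14] ≤ μ/a = (6)/14 = 3/7.
Numerically: ≈ 0.428571.
(Since a = 14 > μ = 6.000000, the bound 3/7 is < 1 and informative.)

P[X ≥ 14] ≤ 3/7 ≈ 0.428571.


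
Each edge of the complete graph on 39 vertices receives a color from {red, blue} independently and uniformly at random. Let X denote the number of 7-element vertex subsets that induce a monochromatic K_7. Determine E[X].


Let X = Σ_S X_S over the C(39, 7) = 15380937 subsets S of size 7, where X_S = 1 if the K_7 on S is monochromatic.
For a fixed S, the K_7 on S has C(7, 2) = 21 edges. P[all 21 edges red] = (1/2)^21, and likewise for blue, so P[monochromatic] = 2·(1/2)^21 = 2^{1 − 21} = 1/1048576.
Summing: E[X] = C(39, 7) · 2^{1 − 21} = 15380937 · 1/1048576 = 15380937/1048576.
Numerically: E[X] ≈ 14.668.

E[X] = C(39,7)·2^(1−C(7,2)) = 15380937/1048576 ≈ 14.668.


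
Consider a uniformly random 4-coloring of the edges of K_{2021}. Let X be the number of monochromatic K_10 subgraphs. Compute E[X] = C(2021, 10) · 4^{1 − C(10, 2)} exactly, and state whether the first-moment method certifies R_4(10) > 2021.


E[X] = C(2021, 10) · 4^{1 − 45} = 306347841644770462864800616 · 4^{−44} = 306347841644770462864800616/309485009821345068724781056.
As a reduced fraction: E[X] = 38293480205596307858100077/38685626227668133590597632 ≈ 0.9898633.
Is E[X] < 1? YES.
Since E[X] < 1, there exists a 4-coloring of K_{2021} with no monochromatic K_10; hence R_4(10) > 2021.

E[X] = 38293480205596307858100077/38685626227668133590597632 ≈ 0.9898633; E[X] < 1, so R_4(10) > 2021.


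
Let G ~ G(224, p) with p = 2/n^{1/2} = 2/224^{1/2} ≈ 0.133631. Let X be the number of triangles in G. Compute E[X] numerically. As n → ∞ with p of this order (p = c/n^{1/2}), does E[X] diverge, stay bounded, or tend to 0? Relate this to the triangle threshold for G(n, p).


Number of potential triangles: C(224, 3) = 1848224.
Each occurs with probability p³ ≈ (0.133631)³ ≈ 2.38626109e-03.
By linearity: E[X] = C(224, 3)·p³ ≈ 1848224 · 2.38626109e-03 ≈ 4410.345014.
Since α = 1/2 < 1, p = c/n^{1/2} ≫ 1/n is above the triangle threshold p ~ 1/n. Asymptotically E[X] ~ (c³/6)·n^{3(1−α)} = (2³/6)·n^{1.5} → ∞; triangles are abundant w.h.p.

E[X] ≈ 4410.345014; in regime p = Θ(1/n^{1/2}) E[X] diverges (above the triangle threshold p ~ 1/n).


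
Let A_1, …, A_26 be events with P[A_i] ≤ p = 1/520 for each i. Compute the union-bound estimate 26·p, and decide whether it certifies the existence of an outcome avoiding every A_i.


Union bound: P[∪_{i=1}^{26} A_i] ≤ Σ_i P[A_i] ≤ 26·p = 26·(1/520) = 1/20.
Numerically: 1/20 ≈ 0.0500000.
Is 1/20 < 1? YES.
Since P[∪ A_i] ≤ 1/20 < 1, the complement has P[∩ A_i^c] ≥ 1 − 1/20 = 19/20 > 0, so some outcome avoids every A_i.

26·p = 1/20 ≈ 0.0500000; existence CERTIFIED by the union bound.


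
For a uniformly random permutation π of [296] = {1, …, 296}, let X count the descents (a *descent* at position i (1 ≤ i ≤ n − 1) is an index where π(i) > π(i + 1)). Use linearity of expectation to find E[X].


Write X = Σ X_I over i = 1, …, 295, with X_I the indicator of one descent.
There are 295 indicators.
For each fixed i, the pair (π(i), π(i+1)) is a uniformly random ordered pair of distinct values from {1, …, 296}; by symmetry P[π(i) > π(i+1)] = 1/2.
By linearity: E[X] = 295 · (1/2) = (296 − 1) · (1/2) = 295/2 ≈ 147.500.

E[X] = 295/2 = 147.500.


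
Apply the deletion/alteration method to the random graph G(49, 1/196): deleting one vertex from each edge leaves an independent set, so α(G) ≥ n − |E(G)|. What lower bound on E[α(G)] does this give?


E[|E(G)|] = C(49, 2)·p = 1176 · (1/196) = 6.
E[α(G)] ≥ n − E[|E(G)|] = 49 − 6 = 43.
Numerically: ≈ 43.000000.
(This is only a lower bound; the true E[α(G)] may be larger.)

E[α(G)] ≥ 43 ≈ 43.000000.


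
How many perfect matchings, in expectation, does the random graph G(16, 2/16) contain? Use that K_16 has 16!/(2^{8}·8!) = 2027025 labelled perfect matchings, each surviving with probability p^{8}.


K_16 has 16!/(2^{8}·8!) = 2027025 labelled perfect matchings.
For each such perfect matching H, let X_H = 1 if all 8 edges of H are present in G. Then P[X_H = 1] = p^{8} = (1/8)^{8} = 1/16777216.
Summing the indicators: E[X] = Σ_H E[X_H] = 2027025 · p^{8} = 2027025 · 1/16777216 = 2027025/16777216.
Numerically: E[X] ≈ 0.1208.

E[X] = 2027025 · (1/8)^{8} = 2027025/16777216 ≈ 0.1208.


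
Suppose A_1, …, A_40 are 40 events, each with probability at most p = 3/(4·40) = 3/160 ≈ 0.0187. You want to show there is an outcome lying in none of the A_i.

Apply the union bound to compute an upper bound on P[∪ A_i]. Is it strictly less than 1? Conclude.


Union bound: P[∪_{i=1}^{40} A_i] ≤ Σ_i P[A_i] ≤ 40·p = 40·(3/160) = 3/4.
Numerically: 3/4 ≈ 0.7500.
Is 3/4 < 1? YES.
Since P[∪ A_i] ≤ 3/4 < 1, the complement has P[∩ A_i^c] ≥ 1 − 3/4 = 1/4 > 0, so some outcome avoids every A_i.

40·p = 3/4 ≈ 0.7500; existence CERTIFIED by the union bound.


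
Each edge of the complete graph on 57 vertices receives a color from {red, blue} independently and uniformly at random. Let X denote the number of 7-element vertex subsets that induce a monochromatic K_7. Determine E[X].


Let X = Σ_S X_S over the C(57, 7) = 264385836 subsets S of size 7, where X_S = 1 if the K_7 on S is monochromatic.
For a fixed S, the K_7 on S has C(7, 2) = 21 edges. P[all 21 edges red] = (1/2)^21, and likewise for blue, so P[monochromatic] = 2·(1/2)^21 = 2^{1 − 21} = 1/1048576.
Summing: E[X] = C(57, 7) · 2^{1 − 21} = 264385836 · 1/1048576 = 66096459/262144.
Numerically: E[X] ≈ 252.138.

E[X] = C(57,7)·2^(1−C(7,2)) = 66096459/262144 ≈ 252.138.


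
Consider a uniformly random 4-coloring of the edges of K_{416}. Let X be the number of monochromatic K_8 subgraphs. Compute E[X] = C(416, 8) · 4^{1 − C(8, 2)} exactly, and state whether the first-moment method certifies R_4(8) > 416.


E[X] = C(416, 8) · 4^{1 − 28} = 20788229335792620 · 4^{−27} = 20788229335792620/18014398509481984.
As a reduced fraction: E[X] = 5197057333948155/4503599627370496 ≈ 1.15398.
Is E[X] < 1? NO.
Since E[X] ≥ 1, the first-moment bound is inconclusive at n = 416; it does NOT by itself certify R_4(8) > 416.

E[X] = 5197057333948155/4503599627370496 ≈ 1.15398; E[X] ≥ 1; first-moment method inconclusive here.


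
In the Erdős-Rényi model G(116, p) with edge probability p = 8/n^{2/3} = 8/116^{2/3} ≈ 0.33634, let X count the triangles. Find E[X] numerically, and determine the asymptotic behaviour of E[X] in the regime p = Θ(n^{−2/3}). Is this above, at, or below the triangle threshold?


Number of potential triangles: C(116, 3) = 253460.
Each occurs with probability p³ ≈ (0.33634)³ ≈ 3.8049941e-02.
By linearity: E[X] = C(116, 3)·p³ ≈ 253460 · 3.8049941e-02 ≈ 9644.13793.
Since α = 2/3 < 1, p = c/n^{2/3} ≫ 1/n is above the triangle threshold p ~ 1/n. Asymptotically E[X] ~ (c³/6)·n^{3(1−α)} = (8³/6)·n^{1} → ∞; triangles are abundant w.h.p.

E[X] ≈ 9644.13793; in regime p = Θ(1/n^{2/3}) E[X] diverges (above the triangle threshold p ~ 1/n).


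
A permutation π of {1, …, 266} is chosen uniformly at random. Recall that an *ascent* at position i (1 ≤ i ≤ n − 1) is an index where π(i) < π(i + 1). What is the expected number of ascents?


Write X = Σ X_I over i = 1, …, 265, with X_I the indicator of one ascent.
There are 265 indicators.
For each fixed i, the pair (π(i), π(i+1)) is a uniformly random ordered pair of distinct values from {1, …, 266}; by symmetry P[π(i) < π(i+1)] = 1/2.
By linearity: E[X] = 265 · (1/2) = (266 − 1) · (1/2) = 265/2 ≈ 132.50000.

E[X] = 265/2 = 132.50000.


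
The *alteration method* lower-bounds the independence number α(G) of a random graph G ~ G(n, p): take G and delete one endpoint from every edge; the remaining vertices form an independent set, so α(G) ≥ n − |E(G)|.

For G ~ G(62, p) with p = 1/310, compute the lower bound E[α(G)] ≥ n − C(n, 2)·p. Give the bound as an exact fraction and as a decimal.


E[|E(G)|] = C(62, 2)·p = 1891 · (1/310) = 61/10.
E[α(G)] ≥ n − E[|E(G)|] = 62 − 61/10 = 559/10.
Numerically: ≈ 55.90000.
(This is only a lower bound; the true E[α(G)] may be larger.)

E[α(G)] ≥ 559/10 ≈ 55.90000.


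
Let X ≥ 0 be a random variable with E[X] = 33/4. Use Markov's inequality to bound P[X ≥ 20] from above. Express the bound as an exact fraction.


μ = E[X] = 33/4, a = 20.
Markov: P[X ≥ 20] ≤ μ/a = (33/4)/20 = 33/80.
Numerically: ≈ 0.412.
(Since a = 20 > μ = 8.250, the bound 33/80 is < 1 and informative.)

P[X ≥ 20] ≤ 33/80 ≈ 0.412.


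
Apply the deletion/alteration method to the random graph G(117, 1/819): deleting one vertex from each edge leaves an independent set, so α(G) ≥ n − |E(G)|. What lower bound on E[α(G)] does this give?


E[|E(G)|] = C(117, 2)·p = 6786 · (1/819) = 58/7.
E[α(G)] ≥ n − E[|E(G)|] = 117 − 58/7 = 761/7.
Numerically: ≈ 108.71429.
(This is only a lower bound; the true E[α(G)] may be larger.)

E[α(G)] ≥ 761/7 ≈ 108.71429.


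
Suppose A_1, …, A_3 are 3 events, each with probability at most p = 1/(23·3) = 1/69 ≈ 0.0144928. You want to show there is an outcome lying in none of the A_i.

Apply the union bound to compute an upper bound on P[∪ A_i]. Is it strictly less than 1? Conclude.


Union bound: P[∪_{i=1}^{3} A_i] ≤ Σ_i P[A_i] ≤ 3·p = 3·(1/69) = 1/23.
Numerically: 1/23 ≈ 0.0434783.
Is 1/23 < 1? YES.
Since P[∪ A_i] ≤ 1/23 < 1, the complement has P[∩ A_i^c] ≥ 1 − 1/23 = 22/23 > 0, so some outcome avoids every A_i.

3·p = 1/23 ≈ 0.0434783; existence CERTIFIED by the union bound.


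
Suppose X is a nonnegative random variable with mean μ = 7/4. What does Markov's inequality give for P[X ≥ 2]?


μ = E[X] = 7/4, a = 2.
Markov: P[X ≥ 2] ≤ μ/a = (7/4)/2 = 7/8.
Numerically: ≈ 0.8750.
(Since a = 2 > μ = 1.7500, the bound 7/8 is < 1 and informative.)

P[X ≥ 2] ≤ 7/8 ≈ 0.8750.


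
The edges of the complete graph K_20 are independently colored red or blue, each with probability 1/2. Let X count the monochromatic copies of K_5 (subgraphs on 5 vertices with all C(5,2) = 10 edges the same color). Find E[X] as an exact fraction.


Let X = Σ_S X_S over the C(20, 5) = 15504 subsets S of size 5, where X_S = 1 if the K_5 on S is monochromatic.
For a fixed S, the K_5 on S has C(5, 2) = 10 edges. P[all 10 edges red] = (1/2)^10, and likewise for blue, so P[monochromatic] = 2·(1/2)^10 = 2^{1 − 10} = 1/512.
By linearity of expectation: E[X] = C(20, 5) · 2^{1 − 10} = 15504 · 1/512 = 969/32.
Numerically: E[X] ≈ 30.281250.

E[X] = C(20,5)·2^(1−C(5,2)) = 969/32 ≈ 30.281250.


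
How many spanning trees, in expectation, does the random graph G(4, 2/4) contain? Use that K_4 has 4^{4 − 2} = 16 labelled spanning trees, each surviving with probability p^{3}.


K_4 has 4^{4 − 2} = 16 labelled spanning trees.
For each such spanning tree H, let X_H = 1 if all 3 edges of H are present in G. Then P[X_H = 1] = p^{3} = (1/2)^{3} = 1/8.
By linearity of expectation: E[X] = Σ_H E[X_H] = 16 · p^{3} = 16 · 1/8 = 2.
Numerically: E[X] ≈ 2.

E[X] = 16 · (1/2)^{3} = 2 ≈ 2.


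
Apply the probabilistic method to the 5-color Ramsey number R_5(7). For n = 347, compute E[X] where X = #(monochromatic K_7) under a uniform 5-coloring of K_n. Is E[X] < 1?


E[X] = C(347, 7) · 5^{1 − 21} = 113090774900334 · 5^{−20} = 113090774900334/95367431640625.
As a reduced fraction: E[X] = 113090774900334/95367431640625 ≈ 1.185843.
Is E[X] < 1? NO.
Since E[X] ≥ 1, the first-moment bound is inconclusive at n = 347; it does NOT by itself certify R_5(7) > 347.

E[X] = 113090774900334/95367431640625 ≈ 1.185843; E[X] ≥ 1; first-moment method inconclusive here.


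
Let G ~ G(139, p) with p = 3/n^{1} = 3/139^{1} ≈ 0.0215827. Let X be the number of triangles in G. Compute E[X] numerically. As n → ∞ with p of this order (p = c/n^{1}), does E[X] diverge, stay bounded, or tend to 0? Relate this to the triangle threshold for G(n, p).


Number of potential triangles: C(139, 3) = 437989.
Each occurs with probability p³ ≈ (0.0215827)³ ≈ 1.00535482e-05.
By linearity: E[X] = C(139, 3)·p³ ≈ 437989 · 1.00535482e-05 ≈ 4.403344.
Here α = 1, so p = 3/n is exactly at the triangle threshold p ~ 1/n. Asymptotically E[X] → c³/6 = 3³/6 = 9/2 ≈ 4.500000, a bounded constant. In this regime the triangle count is asymptotically Poisson(c³/6).

E[X] ≈ 4.403344; in regime p = Θ(1/n^{1}) E[X] stays bounded (at the triangle threshold p ~ 1/n).


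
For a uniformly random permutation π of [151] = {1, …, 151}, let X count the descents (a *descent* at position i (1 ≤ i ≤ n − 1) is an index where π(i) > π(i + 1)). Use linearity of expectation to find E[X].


Write X = Σ X_I over i = 1, …, 150, with X_I the indicator of one descent.
There are 150 indicators.
For each fixed i, the pair (π(i), π(i+1)) is a uniformly random ordered pair of distinct values from {1, …, 151}; by symmetry P[π(i) > π(i+1)] = 1/2.
By linearity: E[X] = 150 · (1/2) = (151 − 1) · (1/2) = 75 ≈ 75.00000.

E[X] = 75 = 75.00000.


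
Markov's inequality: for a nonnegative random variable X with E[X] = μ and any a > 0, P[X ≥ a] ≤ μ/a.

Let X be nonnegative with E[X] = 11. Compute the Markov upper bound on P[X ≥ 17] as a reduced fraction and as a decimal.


μ = E[X] = 11, a = 17.
Markov: P[X ≥ 17] ≤ μ/a = (11)/17 = 11/17.
Numerically: ≈ 0.647059.
(Since a = 17 > μ = 11.000000, the bound 11/17 is < 1 and informative.)

P[X ≥ 17] ≤ 11/17 ≈ 0.647059.


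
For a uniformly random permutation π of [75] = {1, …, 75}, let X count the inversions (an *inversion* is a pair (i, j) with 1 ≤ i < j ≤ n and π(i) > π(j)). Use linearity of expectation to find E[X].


Write X = Σ X_I over the C(75, 2) = 2775 pairs i < j, with X_I the indicator of one inversion.
There are 2775 indicators.
For each fixed pair i < j, the values π(i) and π(j) are two distinct elements of {1, …, 75} in uniformly random order; by symmetry P[π(i) > π(j)] = 1/2.
By linearity: E[X] = 2775 · (1/2) = C(75, 2) · (1/2) = 2775/2 = 2775/2 ≈ 1387.50000.

E[X] = 2775/2 = 1387.50000.


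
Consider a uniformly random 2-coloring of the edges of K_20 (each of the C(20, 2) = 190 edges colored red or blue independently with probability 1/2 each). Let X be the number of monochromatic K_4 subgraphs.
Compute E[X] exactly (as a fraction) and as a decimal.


Let X = Σ_S X_S over the C(20, 4) = 4845 subsets S of size 4, where X_S = 1 if the K_4 on S is monochromatic.
For a fixed S, the K_4 on S has C(4, 2) = 6 edges. P[all 6 edges red] = (1/2)^6, and likewise for blue, so P[monochromatic] = 2·(1/2)^6 = 2^{1 − 6} = 1/32.
Summing: E[X] = C(20, 4) · 2^{1 − 6} = 4845 · 1/32 = 4845/32.
Numerically: E[X] ≈ 151.40625.

E[X] = C(20,4)·2^(1−C(4,2)) = 4845/32 ≈ 151.40625.


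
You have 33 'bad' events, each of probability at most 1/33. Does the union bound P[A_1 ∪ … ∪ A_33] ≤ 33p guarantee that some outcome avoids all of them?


Union bound: P[∪_{i=1}^{33} A_i] ≤ Σ_i P[A_i] ≤ 33·p = 33·(1/33) = 1.
Numerically: 1 ≈ 1.000000.
Is 1 < 1? NO.
Since the bound 1 is ≥ 1, the union bound is uninformative here; it does NOT by itself certify existence.

33·p = 1 ≈ 1.000000; existence NOT certified by the union bound.


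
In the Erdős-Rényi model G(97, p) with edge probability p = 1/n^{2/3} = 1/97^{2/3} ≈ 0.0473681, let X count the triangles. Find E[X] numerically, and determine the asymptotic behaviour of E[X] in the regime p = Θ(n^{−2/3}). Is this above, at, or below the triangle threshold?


Number of potential triangles: C(97, 3) = 147440.
Each occurs with probability p³ ≈ (0.0473681)³ ≈ 1.06281220e-04.
By linearity: E[X] = C(97, 3)·p³ ≈ 147440 · 1.06281220e-04 ≈ 15.670103.
Since α = 2/3 < 1, p = c/n^{2/3} ≫ 1/n is above the triangle threshold p ~ 1/n. Asymptotically E[X] ~ (c³/6)·n^{3(1−α)} = (1³/6)·n^{1} → ∞; triangles are abundant w.h.p.

E[X] ≈ 15.670103; in regime p = Θ(1/n^{2/3}) E[X] diverges (above the triangle threshold p ~ 1/n).


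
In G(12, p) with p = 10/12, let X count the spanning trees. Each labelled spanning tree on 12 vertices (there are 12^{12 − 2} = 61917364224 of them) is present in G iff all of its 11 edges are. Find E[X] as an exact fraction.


K_12 has 12^{12 − 2} = 61917364224 labelled spanning trees.
For each such spanning tree H, let X_H = 1 if all 11 edges of H are present in G. Then P[X_H = 1] = p^{11} = (5/6)^{11} = 48828125/362797056.
Summing the indicators: E[X] = Σ_H E[X_H] = 61917364224 · p^{11} = 61917364224 · 48828125/362797056 = 25000000000/3.
Numerically: E[X] ≈ 8.33333e+09.

E[X] = 61917364224 · (5/6)^{11} = 25000000000/3 ≈ 8.33333e+09.


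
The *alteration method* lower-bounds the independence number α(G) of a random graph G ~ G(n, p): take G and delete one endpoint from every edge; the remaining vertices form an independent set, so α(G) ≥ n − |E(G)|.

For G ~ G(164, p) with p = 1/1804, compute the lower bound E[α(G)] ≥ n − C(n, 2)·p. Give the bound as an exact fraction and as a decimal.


E[|E(G)|] = C(164, 2)·p = 13366 · (1/1804) = 163/22.
E[α(G)] ≥ n − E[|E(G)|] = 164 − 163/22 = 3445/22.
Numerically: ≈ 156.59091.
(This is only a lower bound; the true E[α(G)] may be larger.)

E[α(G)] ≥ 3445/22 ≈ 156.59091.


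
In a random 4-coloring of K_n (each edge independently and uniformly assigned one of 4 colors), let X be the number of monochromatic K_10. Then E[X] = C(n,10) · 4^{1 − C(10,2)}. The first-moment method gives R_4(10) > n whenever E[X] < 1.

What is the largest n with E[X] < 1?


We need C(n, 10) · 4^{1 − 45} < 1, i.e. C(n, 10) < 4^{45 − 1} = 309485009821345068724781056.
Check values of n near the boundary:
  n = 2019: C(2019, 10) = 303322949179835278009229628; 303322949179835278009229628 < 309485009821345068724781056? YES
  n = 2020: C(2020, 10) = 304832018578739931133653656; 304832018578739931133653656 < 309485009821345068724781056? YES
  n = 2021: C(2021, 10) = 306347841644770462864800616; 306347841644770462864800616 < 309485009821345068724781056? YES
  n = 2022: C(2022, 10) = 307870445231474093395937796; 307870445231474093395937796 < 309485009821345068724781056? YES
  n = 2023: C(2023, 10) = 309399856285778485315440716; 309399856285778485315440716 < 309485009821345068724781056? YES
  n = 2024: C(2024, 10) = 310936101848269937576192656; 310936101848269937576192656 < 309485009821345068724781056? NO
  n = 2025: C(2025, 10) = 312479209053472269772600560; 312479209053472269772600560 < 309485009821345068724781056? NO
The largest n with C(n, 10) < 309485009821345068724781056 is n = 2023 (where E[X] = 77349964071444621328860179/77371252455336267181195264 ≈ 0.9997249). Hence R_4(10) > 2023, i.e. R_4(10) ≥ 2024.

Largest n = 2023; hence R_4(10) > 2023.


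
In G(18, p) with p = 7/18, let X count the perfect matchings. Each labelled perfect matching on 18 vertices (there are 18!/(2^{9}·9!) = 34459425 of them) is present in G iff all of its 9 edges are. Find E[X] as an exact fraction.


K_18 has 18!/(2^{9}·9!) = 34459425 labelled perfect matchings.
For each such perfect matching H, let X_H = 1 if all 9 edges of H are present in G. Then P[X_H = 1] = p^{9} = (7/18)^{9} = 40353607/198359290368.
Summing the indicators: E[X] = Σ_H E[X_H] = 34459425 · p^{9} = 34459425 · 40353607/198359290368 = 17167433257975/2448880128.
Numerically: E[X] ≈ 7010.32.

E[X] = 34459425 · (7/18)^{9} = 17167433257975/2448880128 ≈ 7010.32.


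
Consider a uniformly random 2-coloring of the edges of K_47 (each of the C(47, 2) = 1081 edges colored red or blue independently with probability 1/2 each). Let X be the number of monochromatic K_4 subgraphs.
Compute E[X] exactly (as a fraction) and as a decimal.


Let X = Σ_S X_S over the C(47, 4) = 178365 subsets S of size 4, where X_S = 1 if the K_4 on S is monochromatic.
For a fixed S, the K_4 on S has C(4, 2) = 6 edges. P[all 6 edges red] = (1/2)^6, and likewise for blue, so P[monochromatic] = 2·(1/2)^6 = 2^{1 − 6} = 1/32.
By linearity of expectation: E[X] = C(47, 4) · 2^{1 − 6} = 178365 · 1/32 = 178365/32.
Numerically: E[X] ≈ 5573.906250.

E[X] = C(47,4)·2^(1−C(4,2)) = 178365/32 ≈ 5573.906250.
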